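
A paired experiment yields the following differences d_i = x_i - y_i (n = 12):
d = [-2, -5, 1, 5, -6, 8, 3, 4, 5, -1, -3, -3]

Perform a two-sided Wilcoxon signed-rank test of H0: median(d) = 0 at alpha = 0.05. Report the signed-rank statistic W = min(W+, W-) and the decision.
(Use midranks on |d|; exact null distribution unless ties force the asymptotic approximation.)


Step 1: Drop any zero differences (none here) and take |d_i|.
|d| = [2, 5, 1, 5, 6, 8, 3, 4, 5, 1, 3, 3]
Step 2: Midrank |d_i| (ties get averaged ranks).
ranks: |2|->3, |5|->9, |1|->1.5, |5|->9, |6|->11, |8|->12, |3|->5, |4|->7, |5|->9, |1|->1.5, |3|->5, |3|->5
Step 3: Attach original signs; sum ranks with positive sign and with negative sign.
W+ = 1.5 + 9 + 12 + 5 + 7 + 9 = 43.5
W- = 3 + 9 + 11 + 1.5 + 5 + 5 = 34.5
(Check: W+ + W- = 78 should equal n(n+1)/2 = 78.)
Step 4: Test statistic W = min(W+, W-) = 34.5.
Step 5: Ties in |d|, so use the tie-corrected normal approximation.
        E[W] = n(n+1)/4 = 12*13/4 = 39.
        Tie groups: |d|=1 (t=2), |d|=3 (t=3), |d|=5 (t=3); sum(t^3 - t) = 54.
        Var[W] = n(n+1)(2n+1)/24 - sum(t^3-t)/48 = 3900/24 - 54/48 = 161.375.
        z = (W - E[W]) / sqrt(Var[W]) = (34.5 - 39) / 12.7033 = -0.3542.
        Two-sided p = 2*Phi(z) = 0.723161.
Step 6: alpha = 0.05. fail to reject H0.

W+ = 43.5, W- = 34.5, W = min = 34.5, p = 0.723161, fail to reject H0.


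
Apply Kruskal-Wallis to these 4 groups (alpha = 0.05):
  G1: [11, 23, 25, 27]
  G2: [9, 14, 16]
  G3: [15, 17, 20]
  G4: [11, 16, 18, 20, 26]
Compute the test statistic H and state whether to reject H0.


Step 1: Combine all N = 15 observations and assign midranks.
sorted (value, group, rank): (9,G2,1), (11,G1,2.5), (11,G4,2.5), (14,G2,4), (15,G3,5), (16,G2,6.5), (16,G4,6.5), (17,G3,8), (18,G4,9), (20,G3,10.5), (20,G4,10.5), (23,G1,12), (25,G1,13), (26,G4,14), (27,G1,15)
Step 2: Sum ranks within each group.
R_1 = 42.5 (n_1 = 4)
R_2 = 11.5 (n_2 = 3)
R_3 = 23.5 (n_3 = 3)
R_4 = 42.5 (n_4 = 5)
Step 3: H = 12/(N(N+1)) * sum(R_i^2/n_i) - 3(N+1)
     = 12/(15*16) * (42.5^2/4 + 11.5^2/3 + 23.5^2/3 + 42.5^2/5) - 3*16
     = 0.050000 * 1040.98 - 48
     = 4.048958.
Step 4: Ties present; correction factor C = 1 - 18/(15^3 - 15) = 0.994643. Corrected H = 4.048958 / 0.994643 = 4.070766.
Step 5: Under H0, H ~ chi^2(3); p-value = 0.253923.
Step 6: alpha = 0.05. fail to reject H0.

H = 4.0708, df = 3, p = 0.253923, fail to reject H0.


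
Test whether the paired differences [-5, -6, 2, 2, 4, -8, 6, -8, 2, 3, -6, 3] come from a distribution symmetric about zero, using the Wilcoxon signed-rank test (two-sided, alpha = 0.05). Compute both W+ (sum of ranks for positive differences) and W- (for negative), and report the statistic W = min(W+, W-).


Step 1: Drop any zero differences (none here) and take |d_i|.
|d| = [5, 6, 2, 2, 4, 8, 6, 8, 2, 3, 6, 3]
Step 2: Midrank |d_i| (ties get averaged ranks).
ranks: |5|->7, |6|->9, |2|->2, |2|->2, |4|->6, |8|->11.5, |6|->9, |8|->11.5, |2|->2, |3|->4.5, |6|->9, |3|->4.5
Step 3: Attach original signs; sum ranks with positive sign and with negative sign.
W+ = 2 + 2 + 6 + 9 + 2 + 4.5 + 4.5 = 30
W- = 7 + 9 + 11.5 + 11.5 + 9 = 48
(Check: W+ + W- = 78 should equal n(n+1)/2 = 78.)
Step 4: Test statistic W = min(W+, W-) = 30.
Step 5: Ties in |d|, so use the tie-corrected normal approximation.
        E[W] = n(n+1)/4 = 12*13/4 = 39.
        Tie groups: |d|=2 (t=3), |d|=3 (t=2), |d|=6 (t=3), |d|=8 (t=2); sum(t^3 - t) = 60.
        Var[W] = n(n+1)(2n+1)/24 - sum(t^3-t)/48 = 3900/24 - 60/48 = 161.25.
        z = (W - E[W]) / sqrt(Var[W]) = (30 - 39) / 12.6984 = -0.7087.
        Two-sided p = 2*Phi(z) = 0.478480.
Step 6: alpha = 0.05. fail to reject H0.

W+ = 30, W- = 48, W = min = 30, p = 0.478480, fail to reject H0.


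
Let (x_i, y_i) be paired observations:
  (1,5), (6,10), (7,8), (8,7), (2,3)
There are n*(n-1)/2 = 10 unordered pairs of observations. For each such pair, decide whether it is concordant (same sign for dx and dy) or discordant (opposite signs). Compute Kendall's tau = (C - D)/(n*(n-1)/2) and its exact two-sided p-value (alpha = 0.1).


Step 1: Enumerate the 10 unordered pairs (i,j) with i<j and classify each by sign(x_j-x_i) * sign(y_j-y_i).
  (1,2):dx=+5,dy=+5->C; (1,3):dx=+6,dy=+3->C; (1,4):dx=+7,dy=+2->C; (1,5):dx=+1,dy=-2->D
  (2,3):dx=+1,dy=-2->D; (2,4):dx=+2,dy=-3->D; (2,5):dx=-4,dy=-7->C; (3,4):dx=+1,dy=-1->D
  (3,5):dx=-5,dy=-5->C; (4,5):dx=-6,dy=-4->C
Step 2: C = 6, D = 4, total pairs = 10.
Step 3: tau = (C - D)/(n(n-1)/2) = (6 - 4)/10 = 0.200000.
Step 4: Exact two-sided p-value (enumerate n! = 120 permutations of y under H0): p = 0.816667.
Step 5: alpha = 0.1. fail to reject H0.

tau_b = 0.2000 (C=6, D=4), p = 0.816667, fail to reject H0.


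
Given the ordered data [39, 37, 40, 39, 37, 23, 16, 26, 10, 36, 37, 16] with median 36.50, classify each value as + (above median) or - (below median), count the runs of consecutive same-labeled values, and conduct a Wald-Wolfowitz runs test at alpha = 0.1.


Step 1: Compute median = 36.50; label A = above, B = below.
Labels in order: AAAAABBBBBAB  (n_A = 6, n_B = 6)
Step 2: Count runs R = 4.
Step 3: Under H0 (random ordering), E[R] = 2*n_A*n_B/(n_A+n_B) + 1 = 2*6*6/12 + 1 = 7.0000.
        Var[R] = 2*n_A*n_B*(2*n_A*n_B - n_A - n_B) / ((n_A+n_B)^2 * (n_A+n_B-1)) = 4320/1584 = 2.7273.
        SD[R] = 1.6514.
Step 4: Continuity-corrected z = (R + 0.5 - E[R]) / SD[R] = (4 + 0.5 - 7.0000) / 1.6514 = -1.5138.
Step 5: Two-sided p-value via normal approximation = 2*(1 - Phi(|z|)) = 0.130070.
Step 6: alpha = 0.1. fail to reject H0.

R = 4, z = -1.5138, p = 0.130070, fail to reject H0.


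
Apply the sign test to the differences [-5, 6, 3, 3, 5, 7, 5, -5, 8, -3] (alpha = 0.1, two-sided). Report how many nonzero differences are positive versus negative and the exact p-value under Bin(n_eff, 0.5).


Step 1: Discard zero differences. Original n = 10; n_eff = number of nonzero differences = 10.
Nonzero differences (with sign): -5, +6, +3, +3, +5, +7, +5, -5, +8, -3
Step 2: Count signs: positive = 7, negative = 3.
Step 3: Under H0: P(positive) = 0.5, so the number of positives S ~ Bin(10, 0.5).
Step 4: Two-sided exact p-value = sum of Bin(10,0.5) probabilities at or below the observed probability = 0.343750.
Step 5: alpha = 0.1. fail to reject H0.

n_eff = 10, pos = 7, neg = 3, p = 0.343750, fail to reject H0.


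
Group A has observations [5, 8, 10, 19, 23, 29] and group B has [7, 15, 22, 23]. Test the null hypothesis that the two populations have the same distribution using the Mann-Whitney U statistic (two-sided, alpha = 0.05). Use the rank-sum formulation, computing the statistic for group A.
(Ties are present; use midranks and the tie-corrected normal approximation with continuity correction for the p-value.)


Step 1: Combine and sort all 10 observations; assign midranks.
sorted (value, group): (5,X), (7,Y), (8,X), (10,X), (15,Y), (19,X), (22,Y), (23,X), (23,Y), (29,X)
ranks: 5->1, 7->2, 8->3, 10->4, 15->5, 19->6, 22->7, 23->8.5, 23->8.5, 29->10
Step 2: Rank sum for X: R1 = 1 + 3 + 4 + 6 + 8.5 + 10 = 32.5.
Step 3: U_X = R1 - n1(n1+1)/2 = 32.5 - 6*7/2 = 32.5 - 21 = 11.5.
       U_Y = n1*n2 - U_X = 24 - 11.5 = 12.5.
Step 4: Ties are present, so use the tie-corrected normal approximation (with continuity correction) for the p-value.
Step 5: p-value = 1.000000; compare to alpha = 0.05. fail to reject H0.

U_X = 11.5, p = 1.000000, fail to reject H0 at alpha = 0.05.


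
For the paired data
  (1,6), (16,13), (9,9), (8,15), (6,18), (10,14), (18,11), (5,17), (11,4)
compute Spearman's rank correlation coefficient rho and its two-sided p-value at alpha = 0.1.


Step 1: Rank x and y separately (midranks; no ties here).
rank(x): 1->1, 16->8, 9->5, 8->4, 6->3, 10->6, 18->9, 5->2, 11->7
rank(y): 6->2, 13->5, 9->3, 15->7, 18->9, 14->6, 11->4, 17->8, 4->1
Step 2: d_i = R_x(i) - R_y(i); compute d_i^2.
  (1-2)^2=1, (8-5)^2=9, (5-3)^2=4, (4-7)^2=9, (3-9)^2=36, (6-6)^2=0, (9-4)^2=25, (2-8)^2=36, (7-1)^2=36
sum(d^2) = 156.
Step 3: rho = 1 - 6*156 / (9*(9^2 - 1)) = 1 - 936/720 = -0.300000.
Step 4: Under H0, t = rho * sqrt((n-2)/(1-rho^2)) = -0.8321 ~ t(7).
Step 5: Two-sided p-value from the t-distribution with 7 df = 0.432845.
Step 6: alpha = 0.1. fail to reject H0.

rho = -0.3000, p = 0.432845, fail to reject H0 at alpha = 0.1.


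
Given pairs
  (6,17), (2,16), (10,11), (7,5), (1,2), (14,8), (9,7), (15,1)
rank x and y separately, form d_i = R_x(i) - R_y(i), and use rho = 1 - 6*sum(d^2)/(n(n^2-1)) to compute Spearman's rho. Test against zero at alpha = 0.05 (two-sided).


Step 1: Rank x and y separately (midranks; no ties here).
rank(x): 6->3, 2->2, 10->6, 7->4, 1->1, 14->7, 9->5, 15->8
rank(y): 17->8, 16->7, 11->6, 5->3, 2->2, 8->5, 7->4, 1->1
Step 2: d_i = R_x(i) - R_y(i); compute d_i^2.
  (3-8)^2=25, (2-7)^2=25, (6-6)^2=0, (4-3)^2=1, (1-2)^2=1, (7-5)^2=4, (5-4)^2=1, (8-1)^2=49
sum(d^2) = 106.
Step 3: rho = 1 - 6*106 / (8*(8^2 - 1)) = 1 - 636/504 = -0.261905.
Step 4: Under H0, t = rho * sqrt((n-2)/(1-rho^2)) = -0.6647 ~ t(6).
Step 5: Two-sided p-value from the t-distribution with 6 df = 0.530923.
Step 6: alpha = 0.05. fail to reject H0.

rho = -0.2619, p = 0.530923, fail to reject H0 at alpha = 0.05.


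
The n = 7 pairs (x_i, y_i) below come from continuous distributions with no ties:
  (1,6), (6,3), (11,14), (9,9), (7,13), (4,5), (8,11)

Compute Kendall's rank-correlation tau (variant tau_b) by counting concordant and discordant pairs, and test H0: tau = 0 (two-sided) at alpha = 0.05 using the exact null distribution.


Step 1: Enumerate the 21 unordered pairs (i,j) with i<j and classify each by sign(x_j-x_i) * sign(y_j-y_i).
  (1,2):dx=+5,dy=-3->D; (1,3):dx=+10,dy=+8->C; (1,4):dx=+8,dy=+3->C; (1,5):dx=+6,dy=+7->C
  (1,6):dx=+3,dy=-1->D; (1,7):dx=+7,dy=+5->C; (2,3):dx=+5,dy=+11->C; (2,4):dx=+3,dy=+6->C
  (2,5):dx=+1,dy=+10->C; (2,6):dx=-2,dy=+2->D; (2,7):dx=+2,dy=+8->C; (3,4):dx=-2,dy=-5->C
  (3,5):dx=-4,dy=-1->C; (3,6):dx=-7,dy=-9->C; (3,7):dx=-3,dy=-3->C; (4,5):dx=-2,dy=+4->D
  (4,6):dx=-5,dy=-4->C; (4,7):dx=-1,dy=+2->D; (5,6):dx=-3,dy=-8->C; (5,7):dx=+1,dy=-2->D
  (6,7):dx=+4,dy=+6->C
Step 2: C = 15, D = 6, total pairs = 21.
Step 3: tau = (C - D)/(n(n-1)/2) = (15 - 6)/21 = 0.428571.
Step 4: Exact two-sided p-value (enumerate n! = 5040 permutations of y under H0): p = 0.238889.
Step 5: alpha = 0.05. fail to reject H0.

tau_b = 0.4286 (C=15, D=6), p = 0.238889, fail to reject H0.


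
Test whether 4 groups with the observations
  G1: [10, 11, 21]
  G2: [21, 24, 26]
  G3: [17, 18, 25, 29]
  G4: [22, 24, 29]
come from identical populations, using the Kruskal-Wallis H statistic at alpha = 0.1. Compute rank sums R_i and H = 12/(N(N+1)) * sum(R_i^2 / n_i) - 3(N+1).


Step 1: Combine all N = 13 observations and assign midranks.
sorted (value, group, rank): (10,G1,1), (11,G1,2), (17,G3,3), (18,G3,4), (21,G1,5.5), (21,G2,5.5), (22,G4,7), (24,G2,8.5), (24,G4,8.5), (25,G3,10), (26,G2,11), (29,G3,12.5), (29,G4,12.5)
Step 2: Sum ranks within each group.
R_1 = 8.5 (n_1 = 3)
R_2 = 25 (n_2 = 3)
R_3 = 29.5 (n_3 = 4)
R_4 = 28 (n_4 = 3)
Step 3: H = 12/(N(N+1)) * sum(R_i^2/n_i) - 3(N+1)
     = 12/(13*14) * (8.5^2/3 + 25^2/3 + 29.5^2/4 + 28^2/3) - 3*14
     = 0.065934 * 711.312 - 42
     = 4.899725.
Step 4: Ties present; correction factor C = 1 - 18/(13^3 - 13) = 0.991758. Corrected H = 4.899725 / 0.991758 = 4.940443.
Step 5: Under H0, H ~ chi^2(3); p-value = 0.176210.
Step 6: alpha = 0.1. fail to reject H0.

H = 4.9404, df = 3, p = 0.176210, fail to reject H0.


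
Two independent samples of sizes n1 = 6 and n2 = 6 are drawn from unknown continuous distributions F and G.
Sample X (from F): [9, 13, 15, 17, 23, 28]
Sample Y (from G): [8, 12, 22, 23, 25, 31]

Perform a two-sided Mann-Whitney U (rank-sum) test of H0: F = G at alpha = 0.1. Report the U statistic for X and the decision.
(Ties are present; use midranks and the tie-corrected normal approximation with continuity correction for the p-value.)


Step 1: Combine and sort all 12 observations; assign midranks.
sorted (value, group): (8,Y), (9,X), (12,Y), (13,X), (15,X), (17,X), (22,Y), (23,X), (23,Y), (25,Y), (28,X), (31,Y)
ranks: 8->1, 9->2, 12->3, 13->4, 15->5, 17->6, 22->7, 23->8.5, 23->8.5, 25->10, 28->11, 31->12
Step 2: Rank sum for X: R1 = 2 + 4 + 5 + 6 + 8.5 + 11 = 36.5.
Step 3: U_X = R1 - n1(n1+1)/2 = 36.5 - 6*7/2 = 36.5 - 21 = 15.5.
       U_Y = n1*n2 - U_X = 36 - 15.5 = 20.5.
Step 4: Ties are present, so use the tie-corrected normal approximation (with continuity correction) for the p-value.
Step 5: p-value = 0.748349; compare to alpha = 0.1. fail to reject H0.

U_X = 15.5, p = 0.748349, fail to reject H0 at alpha = 0.1.


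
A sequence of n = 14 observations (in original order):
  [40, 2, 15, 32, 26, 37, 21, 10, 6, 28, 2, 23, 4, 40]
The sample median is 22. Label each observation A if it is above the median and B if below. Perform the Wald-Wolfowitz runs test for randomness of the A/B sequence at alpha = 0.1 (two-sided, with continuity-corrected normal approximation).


Step 1: Compute median = 22; label A = above, B = below.
Labels in order: ABBAAABBBABABA  (n_A = 7, n_B = 7)
Step 2: Count runs R = 9.
Step 3: Under H0 (random ordering), E[R] = 2*n_A*n_B/(n_A+n_B) + 1 = 2*7*7/14 + 1 = 8.0000.
        Var[R] = 2*n_A*n_B*(2*n_A*n_B - n_A - n_B) / ((n_A+n_B)^2 * (n_A+n_B-1)) = 8232/2548 = 3.2308.
        SD[R] = 1.7974.
Step 4: Continuity-corrected z = (R - 0.5 - E[R]) / SD[R] = (9 - 0.5 - 8.0000) / 1.7974 = 0.2782.
Step 5: Two-sided p-value via normal approximation = 2*(1 - Phi(|z|)) = 0.780879.
Step 6: alpha = 0.1. fail to reject H0.

R = 9, z = 0.2782, p = 0.780879, fail to reject H0.


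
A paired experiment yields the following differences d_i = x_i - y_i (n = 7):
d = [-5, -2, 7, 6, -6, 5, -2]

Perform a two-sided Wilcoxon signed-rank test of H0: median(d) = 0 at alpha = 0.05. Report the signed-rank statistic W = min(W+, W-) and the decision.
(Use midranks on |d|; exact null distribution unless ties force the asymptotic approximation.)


Step 1: Drop any zero differences (none here) and take |d_i|.
|d| = [5, 2, 7, 6, 6, 5, 2]
Step 2: Midrank |d_i| (ties get averaged ranks).
ranks: |5|->3.5, |2|->1.5, |7|->7, |6|->5.5, |6|->5.5, |5|->3.5, |2|->1.5
Step 3: Attach original signs; sum ranks with positive sign and with negative sign.
W+ = 7 + 5.5 + 3.5 = 16
W- = 3.5 + 1.5 + 5.5 + 1.5 = 12
(Check: W+ + W- = 28 should equal n(n+1)/2 = 28.)
Step 4: Test statistic W = min(W+, W-) = 12.
Step 5: Ties in |d|, so use the tie-corrected normal approximation.
        E[W] = n(n+1)/4 = 7*8/4 = 14.
        Tie groups: |d|=2 (t=2), |d|=5 (t=2), |d|=6 (t=2); sum(t^3 - t) = 18.
        Var[W] = n(n+1)(2n+1)/24 - sum(t^3-t)/48 = 840/24 - 18/48 = 34.625.
        z = (W - E[W]) / sqrt(Var[W]) = (12 - 14) / 5.8843 = -0.3399.
        Two-sided p = 2*Phi(z) = 0.733941.
Step 6: alpha = 0.05. fail to reject H0.

W+ = 16, W- = 12, W = min = 12, p = 0.733941, fail to reject H0.


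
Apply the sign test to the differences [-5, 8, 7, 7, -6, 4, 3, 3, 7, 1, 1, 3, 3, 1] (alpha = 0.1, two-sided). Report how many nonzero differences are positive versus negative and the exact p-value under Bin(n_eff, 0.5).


Step 1: Discard zero differences. Original n = 14; n_eff = number of nonzero differences = 14.
Nonzero differences (with sign): -5, +8, +7, +7, -6, +4, +3, +3, +7, +1, +1, +3, +3, +1
Step 2: Count signs: positive = 12, negative = 2.
Step 3: Under H0: P(positive) = 0.5, so the number of positives S ~ Bin(14, 0.5).
Step 4: Two-sided exact p-value = sum of Bin(14,0.5) probabilities at or below the observed probability = 0.012939.
Step 5: alpha = 0.1. reject H0.

n_eff = 14, pos = 12, neg = 2, p = 0.012939, reject H0.


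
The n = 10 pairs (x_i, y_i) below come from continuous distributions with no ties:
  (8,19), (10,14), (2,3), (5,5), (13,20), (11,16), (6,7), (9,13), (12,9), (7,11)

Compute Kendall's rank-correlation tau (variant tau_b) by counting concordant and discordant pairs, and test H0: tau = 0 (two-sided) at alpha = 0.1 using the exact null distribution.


Step 1: Enumerate the 45 unordered pairs (i,j) with i<j and classify each by sign(x_j-x_i) * sign(y_j-y_i).
  (1,2):dx=+2,dy=-5->D; (1,3):dx=-6,dy=-16->C; (1,4):dx=-3,dy=-14->C; (1,5):dx=+5,dy=+1->C
  (1,6):dx=+3,dy=-3->D; (1,7):dx=-2,dy=-12->C; (1,8):dx=+1,dy=-6->D; (1,9):dx=+4,dy=-10->D
  (1,10):dx=-1,dy=-8->C; (2,3):dx=-8,dy=-11->C; (2,4):dx=-5,dy=-9->C; (2,5):dx=+3,dy=+6->C
  (2,6):dx=+1,dy=+2->C; (2,7):dx=-4,dy=-7->C; (2,8):dx=-1,dy=-1->C; (2,9):dx=+2,dy=-5->D
  (2,10):dx=-3,dy=-3->C; (3,4):dx=+3,dy=+2->C; (3,5):dx=+11,dy=+17->C; (3,6):dx=+9,dy=+13->C
  (3,7):dx=+4,dy=+4->C; (3,8):dx=+7,dy=+10->C; (3,9):dx=+10,dy=+6->C; (3,10):dx=+5,dy=+8->C
  (4,5):dx=+8,dy=+15->C; (4,6):dx=+6,dy=+11->C; (4,7):dx=+1,dy=+2->C; (4,8):dx=+4,dy=+8->C
  (4,9):dx=+7,dy=+4->C; (4,10):dx=+2,dy=+6->C; (5,6):dx=-2,dy=-4->C; (5,7):dx=-7,dy=-13->C
  (5,8):dx=-4,dy=-7->C; (5,9):dx=-1,dy=-11->C; (5,10):dx=-6,dy=-9->C; (6,7):dx=-5,dy=-9->C
  (6,8):dx=-2,dy=-3->C; (6,9):dx=+1,dy=-7->D; (6,10):dx=-4,dy=-5->C; (7,8):dx=+3,dy=+6->C
  (7,9):dx=+6,dy=+2->C; (7,10):dx=+1,dy=+4->C; (8,9):dx=+3,dy=-4->D; (8,10):dx=-2,dy=-2->C
  (9,10):dx=-5,dy=+2->D
Step 2: C = 37, D = 8, total pairs = 45.
Step 3: tau = (C - D)/(n(n-1)/2) = (37 - 8)/45 = 0.644444.
Step 4: Exact two-sided p-value (enumerate n! = 3628800 permutations of y under H0): p = 0.009148.
Step 5: alpha = 0.1. reject H0.

tau_b = 0.6444 (C=37, D=8), p = 0.009148, reject H0.


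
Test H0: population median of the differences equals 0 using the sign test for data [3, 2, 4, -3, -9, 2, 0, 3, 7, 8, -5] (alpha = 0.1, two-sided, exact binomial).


Step 1: Discard zero differences. Original n = 11; n_eff = number of nonzero differences = 10.
Nonzero differences (with sign): +3, +2, +4, -3, -9, +2, +3, +7, +8, -5
Step 2: Count signs: positive = 7, negative = 3.
Step 3: Under H0: P(positive) = 0.5, so the number of positives S ~ Bin(10, 0.5).
Step 4: Two-sided exact p-value = sum of Bin(10,0.5) probabilities at or below the observed probability = 0.343750.
Step 5: alpha = 0.1. fail to reject H0.

n_eff = 10, pos = 7, neg = 3, p = 0.343750, fail to reject H0.


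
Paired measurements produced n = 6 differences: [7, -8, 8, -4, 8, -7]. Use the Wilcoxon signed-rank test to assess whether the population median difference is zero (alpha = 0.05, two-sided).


Step 1: Drop any zero differences (none here) and take |d_i|.
|d| = [7, 8, 8, 4, 8, 7]
Step 2: Midrank |d_i| (ties get averaged ranks).
ranks: |7|->2.5, |8|->5, |8|->5, |4|->1, |8|->5, |7|->2.5
Step 3: Attach original signs; sum ranks with positive sign and with negative sign.
W+ = 2.5 + 5 + 5 = 12.5
W- = 5 + 1 + 2.5 = 8.5
(Check: W+ + W- = 21 should equal n(n+1)/2 = 21.)
Step 4: Test statistic W = min(W+, W-) = 8.5.
Step 5: Ties in |d|, so use the tie-corrected normal approximation.
        E[W] = n(n+1)/4 = 6*7/4 = 10.5.
        Tie groups: |d|=7 (t=2), |d|=8 (t=3); sum(t^3 - t) = 30.
        Var[W] = n(n+1)(2n+1)/24 - sum(t^3-t)/48 = 546/24 - 30/48 = 22.125.
        z = (W - E[W]) / sqrt(Var[W]) = (8.5 - 10.5) / 4.7037 = -0.4252.
        Two-sided p = 2*Phi(z) = 0.670694.
Step 6: alpha = 0.05. fail to reject H0.

W+ = 12.5, W- = 8.5, W = min = 8.5, p = 0.670694, fail to reject H0.


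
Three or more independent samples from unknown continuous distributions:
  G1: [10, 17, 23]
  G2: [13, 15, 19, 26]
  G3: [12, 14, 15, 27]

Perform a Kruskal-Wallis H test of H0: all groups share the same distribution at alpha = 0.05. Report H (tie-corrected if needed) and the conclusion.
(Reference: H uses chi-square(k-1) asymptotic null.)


Step 1: Combine all N = 11 observations and assign midranks.
sorted (value, group, rank): (10,G1,1), (12,G3,2), (13,G2,3), (14,G3,4), (15,G2,5.5), (15,G3,5.5), (17,G1,7), (19,G2,8), (23,G1,9), (26,G2,10), (27,G3,11)
Step 2: Sum ranks within each group.
R_1 = 17 (n_1 = 3)
R_2 = 26.5 (n_2 = 4)
R_3 = 22.5 (n_3 = 4)
Step 3: H = 12/(N(N+1)) * sum(R_i^2/n_i) - 3(N+1)
     = 12/(11*12) * (17^2/3 + 26.5^2/4 + 22.5^2/4) - 3*12
     = 0.090909 * 398.458 - 36
     = 0.223485.
Step 4: Ties present; correction factor C = 1 - 6/(11^3 - 11) = 0.995455. Corrected H = 0.223485 / 0.995455 = 0.224505.
Step 5: Under H0, H ~ chi^2(2); p-value = 0.893818.
Step 6: alpha = 0.05. fail to reject H0.

H = 0.2245, df = 2, p = 0.893818, fail to reject H0.


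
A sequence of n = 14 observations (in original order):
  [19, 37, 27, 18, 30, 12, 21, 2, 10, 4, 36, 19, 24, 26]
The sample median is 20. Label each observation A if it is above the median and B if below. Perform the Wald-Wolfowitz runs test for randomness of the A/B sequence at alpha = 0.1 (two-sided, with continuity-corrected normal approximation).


Step 1: Compute median = 20; label A = above, B = below.
Labels in order: BAABABABBBABAA  (n_A = 7, n_B = 7)
Step 2: Count runs R = 10.
Step 3: Under H0 (random ordering), E[R] = 2*n_A*n_B/(n_A+n_B) + 1 = 2*7*7/14 + 1 = 8.0000.
        Var[R] = 2*n_A*n_B*(2*n_A*n_B - n_A - n_B) / ((n_A+n_B)^2 * (n_A+n_B-1)) = 8232/2548 = 3.2308.
        SD[R] = 1.7974.
Step 4: Continuity-corrected z = (R - 0.5 - E[R]) / SD[R] = (10 - 0.5 - 8.0000) / 1.7974 = 0.8345.
Step 5: Two-sided p-value via normal approximation = 2*(1 - Phi(|z|)) = 0.403986.
Step 6: alpha = 0.1. fail to reject H0.

R = 10, z = 0.8345, p = 0.403986, fail to reject H0.


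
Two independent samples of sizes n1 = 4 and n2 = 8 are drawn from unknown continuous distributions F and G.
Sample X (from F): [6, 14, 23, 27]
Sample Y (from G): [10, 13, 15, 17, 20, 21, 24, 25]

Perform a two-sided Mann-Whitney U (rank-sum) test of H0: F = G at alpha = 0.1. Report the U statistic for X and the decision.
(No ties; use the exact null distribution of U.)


Step 1: Combine and sort all 12 observations; assign midranks.
sorted (value, group): (6,X), (10,Y), (13,Y), (14,X), (15,Y), (17,Y), (20,Y), (21,Y), (23,X), (24,Y), (25,Y), (27,X)
ranks: 6->1, 10->2, 13->3, 14->4, 15->5, 17->6, 20->7, 21->8, 23->9, 24->10, 25->11, 27->12
Step 2: Rank sum for X: R1 = 1 + 4 + 9 + 12 = 26.
Step 3: U_X = R1 - n1(n1+1)/2 = 26 - 4*5/2 = 26 - 10 = 16.
       U_Y = n1*n2 - U_X = 32 - 16 = 16.
Step 4: No ties, so the exact null distribution of U (based on enumerating the C(12,4) = 495 equally likely rank assignments) gives the two-sided p-value.
Step 5: p-value = 1.000000; compare to alpha = 0.1. fail to reject H0.

U_X = 16, p = 1.000000, fail to reject H0 at alpha = 0.1.


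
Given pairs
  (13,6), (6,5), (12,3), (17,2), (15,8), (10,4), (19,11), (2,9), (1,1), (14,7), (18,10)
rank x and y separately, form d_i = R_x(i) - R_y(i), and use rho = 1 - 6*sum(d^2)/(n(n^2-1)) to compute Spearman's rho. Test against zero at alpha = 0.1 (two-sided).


Step 1: Rank x and y separately (midranks; no ties here).
rank(x): 13->6, 6->3, 12->5, 17->9, 15->8, 10->4, 19->11, 2->2, 1->1, 14->7, 18->10
rank(y): 6->6, 5->5, 3->3, 2->2, 8->8, 4->4, 11->11, 9->9, 1->1, 7->7, 10->10
Step 2: d_i = R_x(i) - R_y(i); compute d_i^2.
  (6-6)^2=0, (3-5)^2=4, (5-3)^2=4, (9-2)^2=49, (8-8)^2=0, (4-4)^2=0, (11-11)^2=0, (2-9)^2=49, (1-1)^2=0, (7-7)^2=0, (10-10)^2=0
sum(d^2) = 106.
Step 3: rho = 1 - 6*106 / (11*(11^2 - 1)) = 1 - 636/1320 = 0.518182.
Step 4: Under H0, t = rho * sqrt((n-2)/(1-rho^2)) = 1.8176 ~ t(9).
Step 5: Two-sided p-value from the t-distribution with 9 df = 0.102492.
Step 6: alpha = 0.1. fail to reject H0.

rho = 0.5182, p = 0.102492, fail to reject H0 at alpha = 0.1.


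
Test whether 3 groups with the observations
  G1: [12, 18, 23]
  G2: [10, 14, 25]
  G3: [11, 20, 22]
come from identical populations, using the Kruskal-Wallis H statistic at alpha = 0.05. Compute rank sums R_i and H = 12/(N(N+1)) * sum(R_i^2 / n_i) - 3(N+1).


Step 1: Combine all N = 9 observations and assign midranks.
sorted (value, group, rank): (10,G2,1), (11,G3,2), (12,G1,3), (14,G2,4), (18,G1,5), (20,G3,6), (22,G3,7), (23,G1,8), (25,G2,9)
Step 2: Sum ranks within each group.
R_1 = 16 (n_1 = 3)
R_2 = 14 (n_2 = 3)
R_3 = 15 (n_3 = 3)
Step 3: H = 12/(N(N+1)) * sum(R_i^2/n_i) - 3(N+1)
     = 12/(9*10) * (16^2/3 + 14^2/3 + 15^2/3) - 3*10
     = 0.133333 * 225.667 - 30
     = 0.088889.
Step 4: No ties, so H is used without correction.
Step 5: Under H0, H ~ chi^2(2); p-value = 0.956529.
Step 6: alpha = 0.05. fail to reject H0.

H = 0.0889, df = 2, p = 0.956529, fail to reject H0.


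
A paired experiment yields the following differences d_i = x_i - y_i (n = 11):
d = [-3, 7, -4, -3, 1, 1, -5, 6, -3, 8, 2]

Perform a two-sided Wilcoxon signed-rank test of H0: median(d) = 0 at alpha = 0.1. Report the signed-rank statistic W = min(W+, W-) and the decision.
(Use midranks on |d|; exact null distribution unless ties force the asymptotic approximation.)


Step 1: Drop any zero differences (none here) and take |d_i|.
|d| = [3, 7, 4, 3, 1, 1, 5, 6, 3, 8, 2]
Step 2: Midrank |d_i| (ties get averaged ranks).
ranks: |3|->5, |7|->10, |4|->7, |3|->5, |1|->1.5, |1|->1.5, |5|->8, |6|->9, |3|->5, |8|->11, |2|->3
Step 3: Attach original signs; sum ranks with positive sign and with negative sign.
W+ = 10 + 1.5 + 1.5 + 9 + 11 + 3 = 36
W- = 5 + 7 + 5 + 8 + 5 = 30
(Check: W+ + W- = 66 should equal n(n+1)/2 = 66.)
Step 4: Test statistic W = min(W+, W-) = 30.
Step 5: Ties in |d|, so use the tie-corrected normal approximation.
        E[W] = n(n+1)/4 = 11*12/4 = 33.
        Tie groups: |d|=1 (t=2), |d|=3 (t=3); sum(t^3 - t) = 30.
        Var[W] = n(n+1)(2n+1)/24 - sum(t^3-t)/48 = 3036/24 - 30/48 = 125.875.
        z = (W - E[W]) / sqrt(Var[W]) = (30 - 33) / 11.2194 = -0.2674.
        Two-sided p = 2*Phi(z) = 0.789166.
Step 6: alpha = 0.1. fail to reject H0.

W+ = 36, W- = 30, W = min = 30, p = 0.789166, fail to reject H0.


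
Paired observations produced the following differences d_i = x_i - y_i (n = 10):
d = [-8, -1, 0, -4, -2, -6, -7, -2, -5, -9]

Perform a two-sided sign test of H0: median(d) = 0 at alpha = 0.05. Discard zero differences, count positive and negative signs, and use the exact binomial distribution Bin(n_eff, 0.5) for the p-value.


Step 1: Discard zero differences. Original n = 10; n_eff = number of nonzero differences = 9.
Nonzero differences (with sign): -8, -1, -4, -2, -6, -7, -2, -5, -9
Step 2: Count signs: positive = 0, negative = 9.
Step 3: Under H0: P(positive) = 0.5, so the number of positives S ~ Bin(9, 0.5).
Step 4: Two-sided exact p-value = sum of Bin(9,0.5) probabilities at or below the observed probability = 0.003906.
Step 5: alpha = 0.05. reject H0.

n_eff = 9, pos = 0, neg = 9, p = 0.003906, reject H0.


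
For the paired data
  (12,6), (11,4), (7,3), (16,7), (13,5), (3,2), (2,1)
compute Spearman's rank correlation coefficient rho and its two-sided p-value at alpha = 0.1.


Step 1: Rank x and y separately (midranks; no ties here).
rank(x): 12->5, 11->4, 7->3, 16->7, 13->6, 3->2, 2->1
rank(y): 6->6, 4->4, 3->3, 7->7, 5->5, 2->2, 1->1
Step 2: d_i = R_x(i) - R_y(i); compute d_i^2.
  (5-6)^2=1, (4-4)^2=0, (3-3)^2=0, (7-7)^2=0, (6-5)^2=1, (2-2)^2=0, (1-1)^2=0
sum(d^2) = 2.
Step 3: rho = 1 - 6*2 / (7*(7^2 - 1)) = 1 - 12/336 = 0.964286.
Step 4: Under H0, t = rho * sqrt((n-2)/(1-rho^2)) = 8.1408 ~ t(5).
Step 5: Two-sided p-value from the t-distribution with 5 df = 0.000454.
Step 6: alpha = 0.1. reject H0.

rho = 0.9643, p = 0.000454, reject H0 at alpha = 0.1.


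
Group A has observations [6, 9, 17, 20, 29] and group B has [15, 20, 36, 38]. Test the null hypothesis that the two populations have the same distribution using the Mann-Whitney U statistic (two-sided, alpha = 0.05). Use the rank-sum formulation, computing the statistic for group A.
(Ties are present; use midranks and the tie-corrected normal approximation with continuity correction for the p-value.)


Step 1: Combine and sort all 9 observations; assign midranks.
sorted (value, group): (6,X), (9,X), (15,Y), (17,X), (20,X), (20,Y), (29,X), (36,Y), (38,Y)
ranks: 6->1, 9->2, 15->3, 17->4, 20->5.5, 20->5.5, 29->7, 36->8, 38->9
Step 2: Rank sum for X: R1 = 1 + 2 + 4 + 5.5 + 7 = 19.5.
Step 3: U_X = R1 - n1(n1+1)/2 = 19.5 - 5*6/2 = 19.5 - 15 = 4.5.
       U_Y = n1*n2 - U_X = 20 - 4.5 = 15.5.
Step 4: Ties are present, so use the tie-corrected normal approximation (with continuity correction) for the p-value.
Step 5: p-value = 0.218742; compare to alpha = 0.05. fail to reject H0.

U_X = 4.5, p = 0.218742, fail to reject H0 at alpha = 0.05.


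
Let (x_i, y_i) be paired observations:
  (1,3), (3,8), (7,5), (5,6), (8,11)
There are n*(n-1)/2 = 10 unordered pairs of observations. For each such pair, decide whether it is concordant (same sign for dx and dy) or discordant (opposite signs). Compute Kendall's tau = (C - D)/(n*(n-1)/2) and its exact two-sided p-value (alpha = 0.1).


Step 1: Enumerate the 10 unordered pairs (i,j) with i<j and classify each by sign(x_j-x_i) * sign(y_j-y_i).
  (1,2):dx=+2,dy=+5->C; (1,3):dx=+6,dy=+2->C; (1,4):dx=+4,dy=+3->C; (1,5):dx=+7,dy=+8->C
  (2,3):dx=+4,dy=-3->D; (2,4):dx=+2,dy=-2->D; (2,5):dx=+5,dy=+3->C; (3,4):dx=-2,dy=+1->D
  (3,5):dx=+1,dy=+6->C; (4,5):dx=+3,dy=+5->C
Step 2: C = 7, D = 3, total pairs = 10.
Step 3: tau = (C - D)/(n(n-1)/2) = (7 - 3)/10 = 0.400000.
Step 4: Exact two-sided p-value (enumerate n! = 120 permutations of y under H0): p = 0.483333.
Step 5: alpha = 0.1. fail to reject H0.

tau_b = 0.4000 (C=7, D=3), p = 0.483333, fail to reject H0.


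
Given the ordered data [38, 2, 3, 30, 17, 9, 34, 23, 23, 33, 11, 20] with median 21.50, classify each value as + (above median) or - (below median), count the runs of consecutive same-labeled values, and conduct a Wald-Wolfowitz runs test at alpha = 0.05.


Step 1: Compute median = 21.50; label A = above, B = below.
Labels in order: ABBABBAAAABB  (n_A = 6, n_B = 6)
Step 2: Count runs R = 6.
Step 3: Under H0 (random ordering), E[R] = 2*n_A*n_B/(n_A+n_B) + 1 = 2*6*6/12 + 1 = 7.0000.
        Var[R] = 2*n_A*n_B*(2*n_A*n_B - n_A - n_B) / ((n_A+n_B)^2 * (n_A+n_B-1)) = 4320/1584 = 2.7273.
        SD[R] = 1.6514.
Step 4: Continuity-corrected z = (R + 0.5 - E[R]) / SD[R] = (6 + 0.5 - 7.0000) / 1.6514 = -0.3028.
Step 5: Two-sided p-value via normal approximation = 2*(1 - Phi(|z|)) = 0.762069.
Step 6: alpha = 0.05. fail to reject H0.

R = 6, z = -0.3028, p = 0.762069, fail to reject H0.


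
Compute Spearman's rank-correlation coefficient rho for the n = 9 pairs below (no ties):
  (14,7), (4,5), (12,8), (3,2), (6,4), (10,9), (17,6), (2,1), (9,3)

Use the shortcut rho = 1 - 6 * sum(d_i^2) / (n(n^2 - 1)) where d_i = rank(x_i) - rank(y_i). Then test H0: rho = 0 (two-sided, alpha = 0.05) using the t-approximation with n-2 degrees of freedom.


Step 1: Rank x and y separately (midranks; no ties here).
rank(x): 14->8, 4->3, 12->7, 3->2, 6->4, 10->6, 17->9, 2->1, 9->5
rank(y): 7->7, 5->5, 8->8, 2->2, 4->4, 9->9, 6->6, 1->1, 3->3
Step 2: d_i = R_x(i) - R_y(i); compute d_i^2.
  (8-7)^2=1, (3-5)^2=4, (7-8)^2=1, (2-2)^2=0, (4-4)^2=0, (6-9)^2=9, (9-6)^2=9, (1-1)^2=0, (5-3)^2=4
sum(d^2) = 28.
Step 3: rho = 1 - 6*28 / (9*(9^2 - 1)) = 1 - 168/720 = 0.766667.
Step 4: Under H0, t = rho * sqrt((n-2)/(1-rho^2)) = 3.1593 ~ t(7).
Step 5: Two-sided p-value from the t-distribution with 7 df = 0.015944.
Step 6: alpha = 0.05. reject H0.

rho = 0.7667, p = 0.015944, reject H0 at alpha = 0.05.


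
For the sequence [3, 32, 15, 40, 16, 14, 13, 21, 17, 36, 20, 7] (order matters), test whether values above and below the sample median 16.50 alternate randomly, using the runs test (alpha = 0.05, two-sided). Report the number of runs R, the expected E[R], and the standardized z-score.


Step 1: Compute median = 16.50; label A = above, B = below.
Labels in order: BABABBBAAAAB  (n_A = 6, n_B = 6)
Step 2: Count runs R = 7.
Step 3: Under H0 (random ordering), E[R] = 2*n_A*n_B/(n_A+n_B) + 1 = 2*6*6/12 + 1 = 7.0000.
        Var[R] = 2*n_A*n_B*(2*n_A*n_B - n_A - n_B) / ((n_A+n_B)^2 * (n_A+n_B-1)) = 4320/1584 = 2.7273.
        SD[R] = 1.6514.
Step 4: R = E[R], so z = 0 with no continuity correction.
Step 5: Two-sided p-value via normal approximation = 2*(1 - Phi(|z|)) = 1.000000.
Step 6: alpha = 0.05. fail to reject H0.

R = 7, z = 0.0000, p = 1.000000, fail to reject H0.


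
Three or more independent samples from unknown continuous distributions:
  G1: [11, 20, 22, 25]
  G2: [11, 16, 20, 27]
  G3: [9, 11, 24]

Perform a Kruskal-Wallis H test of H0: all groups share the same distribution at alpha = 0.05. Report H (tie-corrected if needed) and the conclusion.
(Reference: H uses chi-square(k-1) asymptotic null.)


Step 1: Combine all N = 11 observations and assign midranks.
sorted (value, group, rank): (9,G3,1), (11,G1,3), (11,G2,3), (11,G3,3), (16,G2,5), (20,G1,6.5), (20,G2,6.5), (22,G1,8), (24,G3,9), (25,G1,10), (27,G2,11)
Step 2: Sum ranks within each group.
R_1 = 27.5 (n_1 = 4)
R_2 = 25.5 (n_2 = 4)
R_3 = 13 (n_3 = 3)
Step 3: H = 12/(N(N+1)) * sum(R_i^2/n_i) - 3(N+1)
     = 12/(11*12) * (27.5^2/4 + 25.5^2/4 + 13^2/3) - 3*12
     = 0.090909 * 407.958 - 36
     = 1.087121.
Step 4: Ties present; correction factor C = 1 - 30/(11^3 - 11) = 0.977273. Corrected H = 1.087121 / 0.977273 = 1.112403.
Step 5: Under H0, H ~ chi^2(2); p-value = 0.573383.
Step 6: alpha = 0.05. fail to reject H0.

H = 1.1124, df = 2, p = 0.573383, fail to reject H0.


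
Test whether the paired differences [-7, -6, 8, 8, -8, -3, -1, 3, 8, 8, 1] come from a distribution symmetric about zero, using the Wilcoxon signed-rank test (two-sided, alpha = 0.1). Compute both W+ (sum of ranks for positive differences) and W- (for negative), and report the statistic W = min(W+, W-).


Step 1: Drop any zero differences (none here) and take |d_i|.
|d| = [7, 6, 8, 8, 8, 3, 1, 3, 8, 8, 1]
Step 2: Midrank |d_i| (ties get averaged ranks).
ranks: |7|->6, |6|->5, |8|->9, |8|->9, |8|->9, |3|->3.5, |1|->1.5, |3|->3.5, |8|->9, |8|->9, |1|->1.5
Step 3: Attach original signs; sum ranks with positive sign and with negative sign.
W+ = 9 + 9 + 3.5 + 9 + 9 + 1.5 = 41
W- = 6 + 5 + 9 + 3.5 + 1.5 = 25
(Check: W+ + W- = 66 should equal n(n+1)/2 = 66.)
Step 4: Test statistic W = min(W+, W-) = 25.
Step 5: Ties in |d|, so use the tie-corrected normal approximation.
        E[W] = n(n+1)/4 = 11*12/4 = 33.
        Tie groups: |d|=1 (t=2), |d|=3 (t=2), |d|=8 (t=5); sum(t^3 - t) = 132.
        Var[W] = n(n+1)(2n+1)/24 - sum(t^3-t)/48 = 3036/24 - 132/48 = 123.75.
        z = (W - E[W]) / sqrt(Var[W]) = (25 - 33) / 11.1243 = -0.7191.
        Two-sided p = 2*Phi(z) = 0.472051.
Step 6: alpha = 0.1. fail to reject H0.

W+ = 41, W- = 25, W = min = 25, p = 0.472051, fail to reject H0.


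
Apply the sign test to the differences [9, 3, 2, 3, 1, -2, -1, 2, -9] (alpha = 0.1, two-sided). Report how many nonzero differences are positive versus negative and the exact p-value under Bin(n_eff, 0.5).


Step 1: Discard zero differences. Original n = 9; n_eff = number of nonzero differences = 9.
Nonzero differences (with sign): +9, +3, +2, +3, +1, -2, -1, +2, -9
Step 2: Count signs: positive = 6, negative = 3.
Step 3: Under H0: P(positive) = 0.5, so the number of positives S ~ Bin(9, 0.5).
Step 4: Two-sided exact p-value = sum of Bin(9,0.5) probabilities at or below the observed probability = 0.507812.
Step 5: alpha = 0.1. fail to reject H0.

n_eff = 9, pos = 6, neg = 3, p = 0.507812, fail to reject H0.


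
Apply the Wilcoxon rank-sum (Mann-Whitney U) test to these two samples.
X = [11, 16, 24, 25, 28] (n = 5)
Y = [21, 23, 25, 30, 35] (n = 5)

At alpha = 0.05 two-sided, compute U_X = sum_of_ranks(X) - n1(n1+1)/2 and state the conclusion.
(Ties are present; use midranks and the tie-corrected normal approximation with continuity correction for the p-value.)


Step 1: Combine and sort all 10 observations; assign midranks.
sorted (value, group): (11,X), (16,X), (21,Y), (23,Y), (24,X), (25,X), (25,Y), (28,X), (30,Y), (35,Y)
ranks: 11->1, 16->2, 21->3, 23->4, 24->5, 25->6.5, 25->6.5, 28->8, 30->9, 35->10
Step 2: Rank sum for X: R1 = 1 + 2 + 5 + 6.5 + 8 = 22.5.
Step 3: U_X = R1 - n1(n1+1)/2 = 22.5 - 5*6/2 = 22.5 - 15 = 7.5.
       U_Y = n1*n2 - U_X = 25 - 7.5 = 17.5.
Step 4: Ties are present, so use the tie-corrected normal approximation (with continuity correction) for the p-value.
Step 5: p-value = 0.345742; compare to alpha = 0.05. fail to reject H0.

U_X = 7.5, p = 0.345742, fail to reject H0 at alpha = 0.05.


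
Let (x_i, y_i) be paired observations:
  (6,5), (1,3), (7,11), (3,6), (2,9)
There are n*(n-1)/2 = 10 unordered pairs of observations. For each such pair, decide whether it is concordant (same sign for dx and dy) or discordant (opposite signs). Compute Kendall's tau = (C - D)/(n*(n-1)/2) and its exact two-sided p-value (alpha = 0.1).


Step 1: Enumerate the 10 unordered pairs (i,j) with i<j and classify each by sign(x_j-x_i) * sign(y_j-y_i).
  (1,2):dx=-5,dy=-2->C; (1,3):dx=+1,dy=+6->C; (1,4):dx=-3,dy=+1->D; (1,5):dx=-4,dy=+4->D
  (2,3):dx=+6,dy=+8->C; (2,4):dx=+2,dy=+3->C; (2,5):dx=+1,dy=+6->C; (3,4):dx=-4,dy=-5->C
  (3,5):dx=-5,dy=-2->C; (4,5):dx=-1,dy=+3->D
Step 2: C = 7, D = 3, total pairs = 10.
Step 3: tau = (C - D)/(n(n-1)/2) = (7 - 3)/10 = 0.400000.
Step 4: Exact two-sided p-value (enumerate n! = 120 permutations of y under H0): p = 0.483333.
Step 5: alpha = 0.1. fail to reject H0.

tau_b = 0.4000 (C=7, D=3), p = 0.483333, fail to reject H0.


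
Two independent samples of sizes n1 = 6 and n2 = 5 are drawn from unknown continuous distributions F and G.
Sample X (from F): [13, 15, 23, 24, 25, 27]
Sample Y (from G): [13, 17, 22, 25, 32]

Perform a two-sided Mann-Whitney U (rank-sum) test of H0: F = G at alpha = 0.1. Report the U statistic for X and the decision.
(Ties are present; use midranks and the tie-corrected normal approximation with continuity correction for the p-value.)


Step 1: Combine and sort all 11 observations; assign midranks.
sorted (value, group): (13,X), (13,Y), (15,X), (17,Y), (22,Y), (23,X), (24,X), (25,X), (25,Y), (27,X), (32,Y)
ranks: 13->1.5, 13->1.5, 15->3, 17->4, 22->5, 23->6, 24->7, 25->8.5, 25->8.5, 27->10, 32->11
Step 2: Rank sum for X: R1 = 1.5 + 3 + 6 + 7 + 8.5 + 10 = 36.
Step 3: U_X = R1 - n1(n1+1)/2 = 36 - 6*7/2 = 36 - 21 = 15.
       U_Y = n1*n2 - U_X = 30 - 15 = 15.
Step 4: Ties are present, so use the tie-corrected normal approximation (with continuity correction) for the p-value.
Step 5: p-value = 1.000000; compare to alpha = 0.1. fail to reject H0.

U_X = 15, p = 1.000000, fail to reject H0 at alpha = 0.1.


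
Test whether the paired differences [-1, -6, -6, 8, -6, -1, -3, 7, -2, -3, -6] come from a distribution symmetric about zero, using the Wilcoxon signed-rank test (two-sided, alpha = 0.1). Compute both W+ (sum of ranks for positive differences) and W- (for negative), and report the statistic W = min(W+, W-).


Step 1: Drop any zero differences (none here) and take |d_i|.
|d| = [1, 6, 6, 8, 6, 1, 3, 7, 2, 3, 6]
Step 2: Midrank |d_i| (ties get averaged ranks).
ranks: |1|->1.5, |6|->7.5, |6|->7.5, |8|->11, |6|->7.5, |1|->1.5, |3|->4.5, |7|->10, |2|->3, |3|->4.5, |6|->7.5
Step 3: Attach original signs; sum ranks with positive sign and with negative sign.
W+ = 11 + 10 = 21
W- = 1.5 + 7.5 + 7.5 + 7.5 + 1.5 + 4.5 + 3 + 4.5 + 7.5 = 45
(Check: W+ + W- = 66 should equal n(n+1)/2 = 66.)
Step 4: Test statistic W = min(W+, W-) = 21.
Step 5: Ties in |d|, so use the tie-corrected normal approximation.
        E[W] = n(n+1)/4 = 11*12/4 = 33.
        Tie groups: |d|=1 (t=2), |d|=3 (t=2), |d|=6 (t=4); sum(t^3 - t) = 72.
        Var[W] = n(n+1)(2n+1)/24 - sum(t^3-t)/48 = 3036/24 - 72/48 = 125.
        z = (W - E[W]) / sqrt(Var[W]) = (21 - 33) / 11.1803 = -1.0733.
        Two-sided p = 2*Phi(z) = 0.283131.
Step 6: alpha = 0.1. fail to reject H0.

W+ = 21, W- = 45, W = min = 21, p = 0.283131, fail to reject H0.


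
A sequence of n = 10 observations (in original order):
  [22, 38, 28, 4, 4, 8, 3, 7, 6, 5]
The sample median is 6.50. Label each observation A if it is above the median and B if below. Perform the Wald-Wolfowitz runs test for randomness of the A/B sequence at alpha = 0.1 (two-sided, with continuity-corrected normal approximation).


Step 1: Compute median = 6.50; label A = above, B = below.
Labels in order: AAABBABABB  (n_A = 5, n_B = 5)
Step 2: Count runs R = 6.
Step 3: Under H0 (random ordering), E[R] = 2*n_A*n_B/(n_A+n_B) + 1 = 2*5*5/10 + 1 = 6.0000.
        Var[R] = 2*n_A*n_B*(2*n_A*n_B - n_A - n_B) / ((n_A+n_B)^2 * (n_A+n_B-1)) = 2000/900 = 2.2222.
        SD[R] = 1.4907.
Step 4: R = E[R], so z = 0 with no continuity correction.
Step 5: Two-sided p-value via normal approximation = 2*(1 - Phi(|z|)) = 1.000000.
Step 6: alpha = 0.1. fail to reject H0.

R = 6, z = 0.0000, p = 1.000000, fail to reject H0.


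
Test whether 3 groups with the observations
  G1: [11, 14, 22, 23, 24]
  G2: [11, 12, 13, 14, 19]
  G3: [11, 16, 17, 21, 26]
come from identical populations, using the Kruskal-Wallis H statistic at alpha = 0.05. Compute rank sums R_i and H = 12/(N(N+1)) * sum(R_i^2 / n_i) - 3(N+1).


Step 1: Combine all N = 15 observations and assign midranks.
sorted (value, group, rank): (11,G1,2), (11,G2,2), (11,G3,2), (12,G2,4), (13,G2,5), (14,G1,6.5), (14,G2,6.5), (16,G3,8), (17,G3,9), (19,G2,10), (21,G3,11), (22,G1,12), (23,G1,13), (24,G1,14), (26,G3,15)
Step 2: Sum ranks within each group.
R_1 = 47.5 (n_1 = 5)
R_2 = 27.5 (n_2 = 5)
R_3 = 45 (n_3 = 5)
Step 3: H = 12/(N(N+1)) * sum(R_i^2/n_i) - 3(N+1)
     = 12/(15*16) * (47.5^2/5 + 27.5^2/5 + 45^2/5) - 3*16
     = 0.050000 * 1007.5 - 48
     = 2.375000.
Step 4: Ties present; correction factor C = 1 - 30/(15^3 - 15) = 0.991071. Corrected H = 2.375000 / 0.991071 = 2.396396.
Step 5: Under H0, H ~ chi^2(2); p-value = 0.301737.
Step 6: alpha = 0.05. fail to reject H0.

H = 2.3964, df = 2, p = 0.301737, fail to reject H0.
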